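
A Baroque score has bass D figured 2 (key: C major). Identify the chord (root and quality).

E minor seventh

The figures 2 indicate a seventh chord in third inversion.
In third inversion the root lies a second above the bass: a second above D in C major is E.
The chord tones are D, E, G, B, giving E minor seventh.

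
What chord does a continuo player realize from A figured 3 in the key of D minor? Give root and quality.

The figures 3 indicate a triad in root position.
In root position the bass is the root, so the root is A.
The chord tones are A, C, E, giving A minor.

A minor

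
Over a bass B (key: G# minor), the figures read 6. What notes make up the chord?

B, D#, G#

The written figures 6 are shorthand for 6/3: the 3 is implied.
A third above B in this key is D#.
A sixth above B in this key is G#.
Together with the bass B, this spells G# minor in first inversion.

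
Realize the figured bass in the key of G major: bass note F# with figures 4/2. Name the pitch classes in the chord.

The written figures 4/2 are shorthand for 6/4/2: the 6 is implied.
A second above F# in this key is G.
A fourth above F# in this key is B.
A sixth above F# in this key is D.
Together with the bass F#, this spells G major seventh in third inversion.

F#, G, B, D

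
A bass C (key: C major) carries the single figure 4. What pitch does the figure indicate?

F

Counting 3 letter steps above C lands on F; in C major, that letter is F.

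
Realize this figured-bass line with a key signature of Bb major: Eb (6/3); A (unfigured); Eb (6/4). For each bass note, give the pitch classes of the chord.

Eb, G, C | A, C, Eb | Eb, A, C

Eb (6/3): Eb, G, C.
A (5/3): A, C, Eb.
Eb (6/4): Eb, A, C.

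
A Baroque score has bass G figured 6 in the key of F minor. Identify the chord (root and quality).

Eb major

The figures 6 indicate a triad in first inversion.
In first inversion the root lies a sixth above the bass: a sixth above G in F minor is Eb.
The chord tones are G, Bb, Eb, giving Eb major.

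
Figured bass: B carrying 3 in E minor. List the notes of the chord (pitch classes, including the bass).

The written figures 3 are shorthand for 5/3: the 5 is implied.
A third above B in this key is D.
A fifth above B in this key is F#.
Together with the bass B, this spells B minor in root position.

B, D, F#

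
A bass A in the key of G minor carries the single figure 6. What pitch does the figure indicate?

Counting 5 letter steps above A lands on F; in G minor, that letter is F.

F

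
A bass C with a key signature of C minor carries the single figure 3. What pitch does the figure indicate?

Counting 2 letter steps above C lands on E; in C minor, that letter is Eb.

Eb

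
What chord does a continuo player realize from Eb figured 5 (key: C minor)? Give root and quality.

Eb major

The figures 5 indicate a triad in root position.
In root position the bass is the root, so the root is Eb.
The chord tones are Eb, G, Bb, giving Eb major.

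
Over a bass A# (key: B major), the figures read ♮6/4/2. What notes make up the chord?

A#, B, D#, F

A second above A# in this key is B.
A fourth above A# in this key is D#.
A sixth above A# in this key is F#, made natural (F) by the ♮ figure.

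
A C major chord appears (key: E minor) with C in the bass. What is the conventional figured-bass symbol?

C is the root of C major, so the chord is in root position.
A triad in root position is figured 5/3, conventionally abbreviated (no figures — root-position triad).

no figures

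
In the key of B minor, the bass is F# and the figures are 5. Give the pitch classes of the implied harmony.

The written figures 5 are shorthand for 5/3: the 3 is implied.
A third above F# in this key is A.
A fifth above F# in this key is C#.
Together with the bass F#, this spells F# minor in root position.

F#, A, C#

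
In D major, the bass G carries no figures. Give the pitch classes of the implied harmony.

An unfigured bass implies 5/3.
A third above G in this key is B.
A fifth above G in this key is D.
Together with the bass G, this spells G major in root position.

G, B, D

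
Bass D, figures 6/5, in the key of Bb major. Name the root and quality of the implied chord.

Bb major seventh

The figures 6/5 indicate a seventh chord in first inversion.
In first inversion the root lies a sixth above the bass: a sixth above D in Bb major is Bb.
The chord tones are D, F, A, Bb, giving Bb major seventh.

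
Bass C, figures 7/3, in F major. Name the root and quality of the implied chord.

The figures 7/3 indicate a seventh chord in root position.
In root position the bass is the root, so the root is C.
The chord tones are C, E, G, Bb, giving C dominant seventh.

C dominant seventh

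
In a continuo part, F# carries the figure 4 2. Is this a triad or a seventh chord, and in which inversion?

4 2 is shorthand for 6/4/2.
Intervals of 6/4/2 above the bass form a seventh chord; the bass is the seventh, so this is third inversion.

seventh chord, third inversion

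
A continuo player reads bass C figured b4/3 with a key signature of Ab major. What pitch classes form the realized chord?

C, Eb, Fb, Ab

The written figures b4/3 are shorthand for 6/4/3: the 6 is implied.
A third above C in this key is Eb.
A fourth above C in this key is F, lowered to Fb by the flat.
A sixth above C in this key is Ab.
Together with the bass C, this spells Fb augmented major seventh in second inversion.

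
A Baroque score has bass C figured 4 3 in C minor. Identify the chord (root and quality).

The figures 4 3 indicate a seventh chord in second inversion.
In second inversion the root lies a fourth above the bass: a fourth above C in C minor is F.
The chord tones are C, Eb, F, Ab, giving F minor seventh.

F minor seventh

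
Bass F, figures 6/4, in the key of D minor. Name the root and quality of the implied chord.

The figures 6/4 indicate a triad in second inversion.
In second inversion the root lies a fourth above the bass: a fourth above F in D minor is Bb.
The chord tones are F, Bb, D, giving Bb major.

Bb major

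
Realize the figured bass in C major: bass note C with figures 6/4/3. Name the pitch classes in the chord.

A third above C in this key is E.
A fourth above C in this key is F.
A sixth above C in this key is A.
Together with the bass C, this spells F major seventh in second inversion.

C, E, F, A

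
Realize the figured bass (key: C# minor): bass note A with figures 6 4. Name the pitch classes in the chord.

A fourth above A in this key is D#.
A sixth above A in this key is F#.
Together with the bass A, this spells D# diminished in second inversion.

A, D#, F#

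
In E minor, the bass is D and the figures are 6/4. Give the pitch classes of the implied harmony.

A fourth above D in this key is G.
A sixth above D in this key is B.
Together with the bass D, this spells G major in second inversion.

D, G, B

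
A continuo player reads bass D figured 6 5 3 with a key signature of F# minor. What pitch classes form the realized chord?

D, F#, A, B

A third above D in this key is F#.
A fifth above D in this key is A.
A sixth above D in this key is B.
Together with the bass D, this spells B minor seventh in first inversion.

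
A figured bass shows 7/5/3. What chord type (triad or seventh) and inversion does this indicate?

Intervals of 7/5/3 above the bass form a seventh chord; the bass is the root, so this is root position.

seventh chord, root position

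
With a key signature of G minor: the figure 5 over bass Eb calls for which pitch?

Bb

Counting 4 letter steps above Eb lands on B; in G minor, that letter is Bb.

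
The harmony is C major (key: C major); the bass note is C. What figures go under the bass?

no figures

C is the root of C major, so the chord is in root position.
A triad in root position is figured 5/3, conventionally abbreviated (no figures — root-position triad).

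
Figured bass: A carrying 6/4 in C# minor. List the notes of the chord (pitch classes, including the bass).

A, D#, F#

A fourth above A in this key is D#.
A sixth above A in this key is F#.
Together with the bass A, this spells D# diminished in second inversion.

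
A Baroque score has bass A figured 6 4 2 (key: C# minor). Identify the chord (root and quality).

B dominant seventh

The figures 6 4 2 indicate a seventh chord in third inversion.
In third inversion the root lies a second above the bass: a second above A in C# minor is B.
The chord tones are A, B, D#, F#, giving B dominant seventh.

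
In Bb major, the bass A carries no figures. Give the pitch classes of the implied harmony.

An unfigured bass implies 5/3.
A third above A in this key is C.
A fifth above A in this key is Eb.
Together with the bass A, this spells A diminished in root position.

A, C, Eb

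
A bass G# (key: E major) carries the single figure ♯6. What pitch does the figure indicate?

Counting 5 letter steps above G# lands on E; in E major, that letter is E.
The #6 figure raises it a semitone, giving E#.

E#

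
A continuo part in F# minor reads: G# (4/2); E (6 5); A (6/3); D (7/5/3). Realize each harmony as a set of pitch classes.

G#, A, C#, E | E, G#, B, C# | A, C#, F# | D, F#, A, C#

G# (6/4/2): G#, A, C#, E.
E (6/5/3): E, G#, B, C#.
A (6/3): A, C#, F#.
D (7/5/3): D, F#, A, C#.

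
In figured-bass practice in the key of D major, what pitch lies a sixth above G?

Counting 5 letter steps above G lands on E; in D major, that letter is E.

E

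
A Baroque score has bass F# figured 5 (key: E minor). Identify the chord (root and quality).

The figures 5 indicate a triad in root position.
In root position the bass is the root, so the root is F#.
The chord tones are F#, A, C, giving F# diminished.

F# diminished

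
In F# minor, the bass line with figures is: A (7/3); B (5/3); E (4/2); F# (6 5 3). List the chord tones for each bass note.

A, C#, E, G# | B, D, F# | E, F#, A, C# | F#, A, C#, D

A (7/5/3): A, C#, E, G#.
B (5/3): B, D, F#.
E (6/4/2): E, F#, A, C#.
F# (6/5/3): F#, A, C#, D.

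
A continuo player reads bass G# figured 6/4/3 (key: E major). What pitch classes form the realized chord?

G#, B, C#, E

A third above G# in this key is B.
A fourth above G# in this key is C#.
A sixth above G# in this key is E.
Together with the bass G#, this spells C# minor seventh in second inversion.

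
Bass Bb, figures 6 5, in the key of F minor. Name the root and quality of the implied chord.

The figures 6 5 indicate a seventh chord in first inversion.
In first inversion the root lies a sixth above the bass: a sixth above Bb in F minor is G.
The chord tones are Bb, Db, F, G, giving G half-diminished seventh.

G half-diminished seventh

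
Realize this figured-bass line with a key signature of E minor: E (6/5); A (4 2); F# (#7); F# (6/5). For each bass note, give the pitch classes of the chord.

E (6/5/3): E, G, B, C.
A (6/4/2): A, B, D, F#.
F# (#7/5/3): F#, A, C, E#.
F# (6/5/3): F#, A, C, D.

E, G, B, C | A, B, D, F# | F#, A, C, E# | F#, A, C, D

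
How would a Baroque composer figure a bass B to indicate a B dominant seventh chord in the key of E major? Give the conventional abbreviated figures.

B is the root of B dominant seventh, so the chord is in root position.
A seventh chord in root position is figured 7/5/3, conventionally abbreviated 7.

7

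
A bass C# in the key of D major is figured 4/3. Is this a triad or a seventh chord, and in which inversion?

4/3 is shorthand for 6/4/3.
Intervals of 6/4/3 above the bass form a seventh chord; the bass is the fifth, so this is second inversion.

seventh chord, second inversion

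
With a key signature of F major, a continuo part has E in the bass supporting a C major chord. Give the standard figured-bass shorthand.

E is the third of C major, so the chord is in first inversion.
A triad in first inversion is figured 6/3, conventionally abbreviated 6.

6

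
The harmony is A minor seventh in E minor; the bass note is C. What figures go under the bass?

6/5

C is the third of A minor seventh, so the chord is in first inversion.
A seventh chord in first inversion is figured 6/5/3, conventionally abbreviated 6/5.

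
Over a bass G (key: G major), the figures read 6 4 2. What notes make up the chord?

G, A, C, E

A second above G in this key is A.
A fourth above G in this key is C.
A sixth above G in this key is E.
Together with the bass G, this spells A minor seventh in third inversion.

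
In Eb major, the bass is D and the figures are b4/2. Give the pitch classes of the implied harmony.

The written figures b4/2 are shorthand for 6/4/2: the 6 is implied.
A second above D in this key is Eb.
A fourth above D in this key is G, lowered to Gb by the flat.
A sixth above D in this key is Bb.
Together with the bass D, this spells Eb minor-major seventh in third inversion.

D, Eb, Gb, Bb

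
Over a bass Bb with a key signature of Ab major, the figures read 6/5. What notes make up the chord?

Bb, Db, F, G

The written figures 6/5 are shorthand for 6/5/3: the 3 is implied.
A third above Bb in this key is Db.
A fifth above Bb in this key is F.
A sixth above Bb in this key is G.
Together with the bass Bb, this spells G half-diminished seventh in first inversion.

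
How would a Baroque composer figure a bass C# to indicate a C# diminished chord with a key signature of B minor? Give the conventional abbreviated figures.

C# is the root of C# diminished, so the chord is in root position.
A triad in root position is figured 5/3, conventionally abbreviated (no figures — root-position triad).

no figures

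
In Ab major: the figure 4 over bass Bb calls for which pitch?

Counting 3 letter steps above Bb lands on E; in Ab major, that letter is Eb.

Eb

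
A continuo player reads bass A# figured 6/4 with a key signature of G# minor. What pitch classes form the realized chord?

A fourth above A# in this key is D#.
A sixth above A# in this key is F#.
Together with the bass A#, this spells D# minor in second inversion.

A#, D#, F#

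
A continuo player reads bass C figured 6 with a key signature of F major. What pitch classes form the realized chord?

C, E, A

The written figures 6 are shorthand for 6/3: the 3 is implied.
A third above C in this key is E.
A sixth above C in this key is A.
Together with the bass C, this spells A minor in first inversion.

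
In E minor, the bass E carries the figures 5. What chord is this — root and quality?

The figures 5 indicate a triad in root position.
In root position the bass is the root, so the root is E.
The chord tones are E, G, B, giving E minor.

E minor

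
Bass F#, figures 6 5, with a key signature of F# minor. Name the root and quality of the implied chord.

D major seventh

The figures 6 5 indicate a seventh chord in first inversion.
In first inversion the root lies a sixth above the bass: a sixth above F# in F# minor is D.
The chord tones are F#, A, C#, D, giving D major seventh.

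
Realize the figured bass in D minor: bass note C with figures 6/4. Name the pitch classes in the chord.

A fourth above C in this key is F.
A sixth above C in this key is A.
Together with the bass C, this spells F major in second inversion.

C, F, A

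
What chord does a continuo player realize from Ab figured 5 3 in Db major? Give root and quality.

Ab major

The figures 5 3 indicate a triad in root position.
In root position the bass is the root, so the root is Ab.
The chord tones are Ab, C, Eb, giving Ab major.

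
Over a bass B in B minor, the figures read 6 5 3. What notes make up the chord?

B, D, F#, G

A third above B in this key is D.
A fifth above B in this key is F#.
A sixth above B in this key is G.
Together with the bass B, this spells G major seventh in first inversion.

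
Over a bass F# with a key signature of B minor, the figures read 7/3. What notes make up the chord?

The written figures 7/3 are shorthand for 7/5/3: the 5 is implied.
A third above F# in this key is A.
A fifth above F# in this key is C#.
A seventh above F# in this key is E.
Together with the bass F#, this spells F# minor seventh in root position.

F#, A, C#, E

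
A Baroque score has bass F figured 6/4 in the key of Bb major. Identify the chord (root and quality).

Bb major

The figures 6/4 indicate a triad in second inversion.
In second inversion the root lies a fourth above the bass: a fourth above F in Bb major is Bb.
The chord tones are F, Bb, D, giving Bb major.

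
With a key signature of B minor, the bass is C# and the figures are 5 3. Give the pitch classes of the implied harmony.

C#, E, G

A third above C# in this key is E.
A fifth above C# in this key is G.
Together with the bass C#, this spells C# diminished in root position.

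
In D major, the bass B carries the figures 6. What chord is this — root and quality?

G major

The figures 6 indicate a triad in first inversion.
In first inversion the root lies a sixth above the bass: a sixth above B in D major is G.
The chord tones are B, D, G, giving G major.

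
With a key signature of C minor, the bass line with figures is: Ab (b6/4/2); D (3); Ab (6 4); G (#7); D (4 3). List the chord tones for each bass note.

Ab, Bb, D, Fb | D, F, Ab | Ab, D, F | G, Bb, D, F# | D, F, G, Bb

Ab (b6/4/2): Ab, Bb, D, Fb.
D (5/3): D, F, Ab.
Ab (6/4): Ab, D, F.
G (#7/5/3): G, Bb, D, F#.
D (6/4/3): D, F, G, Bb.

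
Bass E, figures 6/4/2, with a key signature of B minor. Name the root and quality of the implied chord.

F# minor seventh

The figures 6/4/2 indicate a seventh chord in third inversion.
In third inversion the root lies a second above the bass: a second above E in B minor is F#.
The chord tones are E, F#, A, C#, giving F# minor seventh.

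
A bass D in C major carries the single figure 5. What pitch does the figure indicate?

A

Counting 4 letter steps above D lands on A; in C major, that letter is A.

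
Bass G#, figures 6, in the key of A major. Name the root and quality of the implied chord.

E major

The figures 6 indicate a triad in first inversion.
In first inversion the root lies a sixth above the bass: a sixth above G# in A major is E.
The chord tones are G#, B, E, giving E major.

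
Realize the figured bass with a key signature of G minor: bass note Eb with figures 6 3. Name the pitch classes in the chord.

A third above Eb in this key is G.
A sixth above Eb in this key is C.
Together with the bass Eb, this spells C minor in first inversion.

Eb, G, C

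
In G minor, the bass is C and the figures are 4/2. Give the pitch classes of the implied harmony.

C, D, F, A

The written figures 4/2 are shorthand for 6/4/2: the 6 is implied.
A second above C in this key is D.
A fourth above C in this key is F.
A sixth above C in this key is A.
Together with the bass C, this spells D minor seventh in third inversion.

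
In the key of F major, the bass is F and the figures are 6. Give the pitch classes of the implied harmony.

F, A, D

The written figures 6 are shorthand for 6/3: the 3 is implied.
A third above F in this key is A.
A sixth above F in this key is D.
Together with the bass F, this spells D minor in first inversion.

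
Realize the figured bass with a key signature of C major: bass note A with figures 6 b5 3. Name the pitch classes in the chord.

A, C, Eb, F

A third above A in this key is C.
A fifth above A in this key is E, lowered to Eb by the flat.
A sixth above A in this key is F.
Together with the bass A, this spells F dominant seventh in first inversion.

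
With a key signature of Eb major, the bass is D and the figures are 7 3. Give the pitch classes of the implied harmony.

D, F, Ab, C

The written figures 7 3 are shorthand for 7/5/3: the 5 is implied.
A third above D in this key is F.
A fifth above D in this key is Ab.
A seventh above D in this key is C.
Together with the bass D, this spells D half-diminished seventh in root position.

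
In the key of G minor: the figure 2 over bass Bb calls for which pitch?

C

Counting 1 letter step above Bb lands on C; in G minor, that letter is C.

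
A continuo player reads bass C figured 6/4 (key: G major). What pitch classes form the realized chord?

A fourth above C in this key is F#.
A sixth above C in this key is A.
Together with the bass C, this spells F# diminished in second inversion.

C, F#, A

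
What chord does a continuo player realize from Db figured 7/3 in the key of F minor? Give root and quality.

Db major seventh

The figures 7/3 indicate a seventh chord in root position.
In root position the bass is the root, so the root is Db.
The chord tones are Db, F, Ab, C, giving Db major seventh.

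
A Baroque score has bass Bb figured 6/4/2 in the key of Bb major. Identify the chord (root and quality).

The figures 6/4/2 indicate a seventh chord in third inversion.
In third inversion the root lies a second above the bass: a second above Bb in Bb major is C.
The chord tones are Bb, C, Eb, G, giving C minor seventh.

C minor seventh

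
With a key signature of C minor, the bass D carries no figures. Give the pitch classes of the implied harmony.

D, F, Ab

An unfigured bass implies 5/3.
A third above D in this key is F.
A fifth above D in this key is Ab.
Together with the bass D, this spells D diminished in root position.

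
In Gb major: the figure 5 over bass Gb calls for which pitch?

Db

Counting 4 letter steps above Gb lands on D; in Gb major, that letter is Db.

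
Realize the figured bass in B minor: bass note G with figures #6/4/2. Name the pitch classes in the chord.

G, A, C#, E#

A second above G in this key is A.
A fourth above G in this key is C#.
A sixth above G in this key is E, raised to E# by the sharp.
Together with the bass G, this spells A augmented seventh in third inversion.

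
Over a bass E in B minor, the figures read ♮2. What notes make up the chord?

E, F, A, C#

The written figures ♮2 are shorthand for 6/4/2: the 6/4 are implied.
A second above E in this key is F#, made natural (F) by the ♮ figure.
A fourth above E in this key is A.
A sixth above E in this key is C#.
Together with the bass E, this spells F augmented major seventh in third inversion.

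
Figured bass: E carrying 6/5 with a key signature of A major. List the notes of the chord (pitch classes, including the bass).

The written figures 6/5 are shorthand for 6/5/3: the 3 is implied.
A third above E in this key is G#.
A fifth above E in this key is B.
A sixth above E in this key is C#.
Together with the bass E, this spells C# minor seventh in first inversion.

E, G#, B, C#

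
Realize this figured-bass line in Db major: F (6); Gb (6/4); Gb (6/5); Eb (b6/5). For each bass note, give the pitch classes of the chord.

F (6/3): F, Ab, Db.
Gb (6/4): Gb, C, Eb.
Gb (6/5/3): Gb, Bb, Db, Eb.
Eb (b6/5/3): Eb, Gb, Bb, Cb.

F, Ab, Db | Gb, C, Eb | Gb, Bb, Db, Eb | Eb, Gb, Bb, Cb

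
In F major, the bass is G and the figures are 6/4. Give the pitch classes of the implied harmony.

G, C, E

A fourth above G in this key is C.
A sixth above G in this key is E.
Together with the bass G, this spells C major in second inversion.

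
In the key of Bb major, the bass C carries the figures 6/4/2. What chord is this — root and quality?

The figures 6/4/2 indicate a seventh chord in third inversion.
In third inversion the root lies a second above the bass: a second above C in Bb major is D.
The chord tones are C, D, F, A, giving D minor seventh.

D minor seventh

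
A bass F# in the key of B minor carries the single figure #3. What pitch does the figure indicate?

A#

Counting 2 letter steps above F# lands on A; in B minor, that letter is A.
The #3 figure raises it a semitone, giving A#.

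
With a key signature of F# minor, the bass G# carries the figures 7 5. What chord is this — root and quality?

The figures 7 5 indicate a seventh chord in root position.
In root position the bass is the root, so the root is G#.
The chord tones are G#, B, D, F#, giving G# half-diminished seventh.

G# half-diminished seventh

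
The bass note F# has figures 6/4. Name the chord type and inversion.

triad, second inversion

Intervals of 6/4 above the bass form a triad; the bass is the fifth, so this is second inversion.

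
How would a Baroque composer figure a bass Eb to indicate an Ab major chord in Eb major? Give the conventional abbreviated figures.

Eb is the fifth of Ab major, so the chord is in second inversion.
A triad in second inversion is figured 6/4, conventionally abbreviated 6/4.

6/4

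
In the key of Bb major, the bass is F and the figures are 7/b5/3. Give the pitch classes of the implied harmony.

F, A, Cb, Eb

A third above F in this key is A.
A fifth above F in this key is C, lowered to Cb by the flat.
A seventh above F in this key is Eb.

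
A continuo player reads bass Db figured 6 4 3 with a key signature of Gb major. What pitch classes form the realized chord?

A third above Db in this key is F.
A fourth above Db in this key is Gb.
A sixth above Db in this key is Bb.
Together with the bass Db, this spells Gb major seventh in second inversion.

Db, F, Gb, Bb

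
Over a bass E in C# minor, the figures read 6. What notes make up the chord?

E, G#, C#

The written figures 6 are shorthand for 6/3: the 3 is implied.
A third above E in this key is G#.
A sixth above E in this key is C#.
Together with the bass E, this spells C# minor in first inversion.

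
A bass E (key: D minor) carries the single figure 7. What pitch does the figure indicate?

Counting 6 letter steps above E lands on D; in D minor, that letter is D.

D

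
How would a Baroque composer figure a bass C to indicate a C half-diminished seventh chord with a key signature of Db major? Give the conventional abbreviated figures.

C is the root of C half-diminished seventh, so the chord is in root position.
A seventh chord in root position is figured 7/5/3, conventionally abbreviated 7.

7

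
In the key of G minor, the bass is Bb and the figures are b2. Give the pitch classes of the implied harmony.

The written figures b2 are shorthand for 6/4/2: the 6/4 are implied.
A second above Bb in this key is C, lowered to Cb by the flat.
A fourth above Bb in this key is Eb.
A sixth above Bb in this key is G.
Together with the bass Bb, this spells Cb augmented major seventh in third inversion.

Bb, Cb, Eb, G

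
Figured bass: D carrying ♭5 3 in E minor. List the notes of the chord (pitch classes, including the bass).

A third above D in this key is F#.
A fifth above D in this key is A, lowered to Ab by the flat.

D, F#, Ab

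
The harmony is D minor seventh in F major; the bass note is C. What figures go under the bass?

C is the seventh of D minor seventh, so the chord is in third inversion.
A seventh chord in third inversion is figured 6/4/2, conventionally abbreviated 4/2.

4/2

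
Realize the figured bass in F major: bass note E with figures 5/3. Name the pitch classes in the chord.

E, G, Bb

A third above E in this key is G.
A fifth above E in this key is Bb.
Together with the bass E, this spells E diminished in root position.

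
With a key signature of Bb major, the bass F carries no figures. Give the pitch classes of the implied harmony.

An unfigured bass implies 5/3.
A third above F in this key is A.
A fifth above F in this key is C.
Together with the bass F, this spells F major in root position.

F, A, C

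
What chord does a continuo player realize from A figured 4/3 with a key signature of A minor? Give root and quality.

D minor seventh

The figures 4/3 indicate a seventh chord in second inversion.
In second inversion the root lies a fourth above the bass: a fourth above A in A minor is D.
The chord tones are A, C, D, F, giving D minor seventh.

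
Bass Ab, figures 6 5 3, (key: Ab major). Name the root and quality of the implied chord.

The figures 6 5 3 indicate a seventh chord in first inversion.
In first inversion the root lies a sixth above the bass: a sixth above Ab in Ab major is F.
The chord tones are Ab, C, Eb, F, giving F minor seventh.

F minor seventh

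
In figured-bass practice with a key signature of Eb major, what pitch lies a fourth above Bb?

Counting 3 letter steps above Bb lands on E; in Eb major, that letter is Eb.

Eb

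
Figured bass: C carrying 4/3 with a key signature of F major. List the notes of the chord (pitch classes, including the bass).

C, E, F, A

The written figures 4/3 are shorthand for 6/4/3: the 6 is implied.
A third above C in this key is E.
A fourth above C in this key is F.
A sixth above C in this key is A.
Together with the bass C, this spells F major seventh in second inversion.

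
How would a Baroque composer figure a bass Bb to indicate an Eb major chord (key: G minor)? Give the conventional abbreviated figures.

6/4

Bb is the fifth of Eb major, so the chord is in second inversion.
A triad in second inversion is figured 6/4, conventionally abbreviated 6/4.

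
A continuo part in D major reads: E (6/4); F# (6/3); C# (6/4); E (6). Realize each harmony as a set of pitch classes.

E, A, C# | F#, A, D | C#, F#, A | E, G, C#

E (6/4): E, A, C#.
F# (6/3): F#, A, D.
C# (6/4): C#, F#, A.
E (6/3): E, G, C#.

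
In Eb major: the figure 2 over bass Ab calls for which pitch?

Bb

Counting 1 letter step above Ab lands on B; in Eb major, that letter is Bb.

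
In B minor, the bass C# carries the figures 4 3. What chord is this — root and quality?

The figures 4 3 indicate a seventh chord in second inversion.
In second inversion the root lies a fourth above the bass: a fourth above C# in B minor is F#.
The chord tones are C#, E, F#, A, giving F# minor seventh.

F# minor seventh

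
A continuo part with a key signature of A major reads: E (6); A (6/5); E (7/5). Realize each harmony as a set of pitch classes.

E (6/3): E, G#, C#.
A (6/5/3): A, C#, E, F#.
E (7/5/3): E, G#, B, D.

E, G#, C# | A, C#, E, F# | E, G#, B, D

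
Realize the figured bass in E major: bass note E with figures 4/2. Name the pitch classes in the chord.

E, F#, A, C#

The written figures 4/2 are shorthand for 6/4/2: the 6 is implied.
A second above E in this key is F#.
A fourth above E in this key is A.
A sixth above E in this key is C#.
Together with the bass E, this spells F# minor seventh in third inversion.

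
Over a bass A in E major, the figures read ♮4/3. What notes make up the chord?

The written figures ♮4/3 are shorthand for 6/4/3: the 6 is implied.
A third above A in this key is C#.
A fourth above A in this key is D#, made natural (D) by the ♮ figure.
A sixth above A in this key is F#.
Together with the bass A, this spells D major seventh in second inversion.

A, C#, D, F#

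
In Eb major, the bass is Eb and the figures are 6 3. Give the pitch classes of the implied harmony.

Eb, G, C

A third above Eb in this key is G.
A sixth above Eb in this key is C.
Together with the bass Eb, this spells C minor in first inversion.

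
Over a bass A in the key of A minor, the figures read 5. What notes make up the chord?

A, C, E

The written figures 5 are shorthand for 5/3: the 3 is implied.
A third above A in this key is C.
A fifth above A in this key is E.
Together with the bass A, this spells A minor in root position.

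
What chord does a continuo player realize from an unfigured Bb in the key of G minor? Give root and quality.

Bb major

An unfigured bass indicates a triad in root position.
In root position the bass is the root, so the root is Bb.
The chord tones are Bb, D, F, giving Bb major.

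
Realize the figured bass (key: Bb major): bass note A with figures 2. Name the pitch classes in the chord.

The written figures 2 are shorthand for 6/4/2: the 6/4 are implied.
A second above A in this key is Bb.
A fourth above A in this key is D.
A sixth above A in this key is F.
Together with the bass A, this spells Bb major seventh in third inversion.

A, Bb, D, F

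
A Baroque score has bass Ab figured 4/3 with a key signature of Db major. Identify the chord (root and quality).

The figures 4/3 indicate a seventh chord in second inversion.
In second inversion the root lies a fourth above the bass: a fourth above Ab in Db major is Db.
The chord tones are Ab, C, Db, F, giving Db major seventh.

Db major seventh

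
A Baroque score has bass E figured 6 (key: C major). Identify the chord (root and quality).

C major

The figures 6 indicate a triad in first inversion.
In first inversion the root lies a sixth above the bass: a sixth above E in C major is C.
The chord tones are E, G, C, giving C major.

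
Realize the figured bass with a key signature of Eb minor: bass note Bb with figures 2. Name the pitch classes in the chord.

The written figures 2 are shorthand for 6/4/2: the 6/4 are implied.
A second above Bb in this key is Cb.
A fourth above Bb in this key is Eb.
A sixth above Bb in this key is Gb.
Together with the bass Bb, this spells Cb major seventh in third inversion.

Bb, Cb, Eb, Gb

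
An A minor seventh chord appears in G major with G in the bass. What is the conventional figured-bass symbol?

G is the seventh of A minor seventh, so the chord is in third inversion.
A seventh chord in third inversion is figured 6/4/2, conventionally abbreviated 4/2.

4/2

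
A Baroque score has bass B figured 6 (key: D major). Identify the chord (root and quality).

G major

The figures 6 indicate a triad in first inversion.
In first inversion the root lies a sixth above the bass: a sixth above B in D major is G.
The chord tones are B, D, G, giving G major.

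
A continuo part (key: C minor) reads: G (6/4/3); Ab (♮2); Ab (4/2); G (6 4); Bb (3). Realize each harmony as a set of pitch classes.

G (6/4/3): G, Bb, C, Eb.
Ab (6/4/♮2): Ab, B, D, F.
Ab (6/4/2): Ab, Bb, D, F.
G (6/4): G, C, Eb.
Bb (5/3): Bb, D, F.

G, Bb, C, Eb | Ab, B, D, F | Ab, Bb, D, F | G, C, Eb | Bb, D, F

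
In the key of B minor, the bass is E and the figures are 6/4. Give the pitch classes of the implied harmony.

E, A, C#

A fourth above E in this key is A.
A sixth above E in this key is C#.
Together with the bass E, this spells A major in second inversion.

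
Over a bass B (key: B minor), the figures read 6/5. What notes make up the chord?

The written figures 6/5 are shorthand for 6/5/3: the 3 is implied.
A third above B in this key is D.
A fifth above B in this key is F#.
A sixth above B in this key is G.
Together with the bass B, this spells G major seventh in first inversion.

B, D, F#, G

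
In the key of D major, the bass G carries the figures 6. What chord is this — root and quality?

E minor

The figures 6 indicate a triad in first inversion.
In first inversion the root lies a sixth above the bass: a sixth above G in D major is E.
The chord tones are G, B, E, giving E minor.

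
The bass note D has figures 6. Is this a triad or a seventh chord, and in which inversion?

6 is shorthand for 6/3.
Intervals of 6/3 above the bass form a triad; the bass is the third, so this is first inversion.

triad, first inversion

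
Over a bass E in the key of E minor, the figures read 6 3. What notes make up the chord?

A third above E in this key is G.
A sixth above E in this key is C.
Together with the bass E, this spells C major in first inversion.

E, G, C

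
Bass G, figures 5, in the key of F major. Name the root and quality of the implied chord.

G minor

The figures 5 indicate a triad in root position.
In root position the bass is the root, so the root is G.
The chord tones are G, Bb, D, giving G minor.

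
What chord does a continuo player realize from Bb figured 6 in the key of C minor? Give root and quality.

The figures 6 indicate a triad in first inversion.
In first inversion the root lies a sixth above the bass: a sixth above Bb in C minor is G.
The chord tones are Bb, D, G, giving G minor.

G minor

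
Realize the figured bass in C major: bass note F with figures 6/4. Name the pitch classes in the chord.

A fourth above F in this key is B.
A sixth above F in this key is D.
Together with the bass F, this spells B diminished in second inversion.

F, B, D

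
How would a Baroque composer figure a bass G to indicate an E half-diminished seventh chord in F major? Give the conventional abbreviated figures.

G is the third of E half-diminished seventh, so the chord is in first inversion.
A seventh chord in first inversion is figured 6/5/3, conventionally abbreviated 6/5.

6/5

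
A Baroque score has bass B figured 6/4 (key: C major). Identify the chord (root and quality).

The figures 6/4 indicate a triad in second inversion.
In second inversion the root lies a fourth above the bass: a fourth above B in C major is E.
The chord tones are B, E, G, giving E minor.

E minor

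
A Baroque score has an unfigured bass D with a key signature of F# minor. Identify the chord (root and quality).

D major

An unfigured bass indicates a triad in root position.
In root position the bass is the root, so the root is D.
The chord tones are D, F#, A, giving D major.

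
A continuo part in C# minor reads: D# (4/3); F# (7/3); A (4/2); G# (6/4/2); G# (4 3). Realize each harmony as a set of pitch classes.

D# (6/4/3): D#, F#, G#, B.
F# (7/5/3): F#, A, C#, E.
A (6/4/2): A, B, D#, F#.
G# (6/4/2): G#, A, C#, E.
G# (6/4/3): G#, B, C#, E.

D#, F#, G#, B | F#, A, C#, E | A, B, D#, F# | G#, A, C#, E | G#, B, C#, E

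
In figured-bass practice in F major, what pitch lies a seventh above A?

G

Counting 6 letter steps above A lands on G; in F major, that letter is G.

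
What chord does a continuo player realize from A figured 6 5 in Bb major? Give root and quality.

F dominant seventh

The figures 6 5 indicate a seventh chord in first inversion.
In first inversion the root lies a sixth above the bass: a sixth above A in Bb major is F.
The chord tones are A, C, Eb, F, giving F dominant seventh.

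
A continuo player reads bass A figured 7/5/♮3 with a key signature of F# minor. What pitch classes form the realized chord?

A third above A in this key is C#, made natural (C) by the ♮ figure.
A fifth above A in this key is E.
A seventh above A in this key is G#.
Together with the bass A, this spells A minor-major seventh in root position.

A, C, E, G#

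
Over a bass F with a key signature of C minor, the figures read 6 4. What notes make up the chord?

A fourth above F in this key is Bb.
A sixth above F in this key is D.
Together with the bass F, this spells Bb major in second inversion.

F, Bb, D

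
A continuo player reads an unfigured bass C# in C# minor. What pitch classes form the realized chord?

C#, E, G#

An unfigured bass implies 5/3.
A third above C# in this key is E.
A fifth above C# in this key is G#.
Together with the bass C#, this spells C# minor in root position.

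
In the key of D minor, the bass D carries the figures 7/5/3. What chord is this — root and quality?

The figures 7/5/3 indicate a seventh chord in root position.
In root position the bass is the root, so the root is D.
The chord tones are D, F, A, C, giving D minor seventh.

D minor seventh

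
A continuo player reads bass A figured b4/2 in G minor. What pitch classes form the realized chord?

A, Bb, Db, F

The written figures b4/2 are shorthand for 6/4/2: the 6 is implied.
A second above A in this key is Bb.
A fourth above A in this key is D, lowered to Db by the flat.
A sixth above A in this key is F.
Together with the bass A, this spells Bb minor-major seventh in third inversion.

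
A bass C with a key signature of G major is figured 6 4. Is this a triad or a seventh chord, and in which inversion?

triad, second inversion

Intervals of 6/4 above the bass form a triad; the bass is the fifth, so this is second inversion.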